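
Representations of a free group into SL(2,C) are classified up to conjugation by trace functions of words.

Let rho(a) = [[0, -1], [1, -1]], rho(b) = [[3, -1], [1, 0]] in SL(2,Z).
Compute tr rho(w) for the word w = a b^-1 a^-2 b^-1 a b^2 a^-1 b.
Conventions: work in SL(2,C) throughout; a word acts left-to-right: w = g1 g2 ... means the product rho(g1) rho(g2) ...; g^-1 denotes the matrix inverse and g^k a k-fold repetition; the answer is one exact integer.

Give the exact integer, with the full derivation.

-13

rho(a) = [[0, -1], [1, -1]]
... * rho(b^-1) = [[0, 1], [-1, 3]]  ->  [[1, -3], [1, -2]]
... * rho(a^-1) = [[-1, 1], [-1, 0]]  ->  [[2, 1], [1, 1]]
... * rho(a^-1) = [[-1, 1], [-1, 0]]  ->  [[-3, 2], [-2, 1]]
... * rho(b^-1) = [[0, 1], [-1, 3]]  ->  [[-2, 3], [-1, 1]]
... * rho(a) = [[0, -1], [1, -1]]  ->  [[3, -1], [1, 0]]
... * rho(b) = [[3, -1], [1, 0]]  ->  [[8, -3], [3, -1]]
... * rho(b) = [[3, -1], [1, 0]]  ->  [[21, -8], [8, -3]]
... * rho(a^-1) = [[-1, 1], [-1, 0]]  ->  [[-13, 21], [-5, 8]]
... * rho(b) = [[3, -1], [1, 0]]  ->  [[-18, 13], [-7, 5]]
tr = -18 + 5 = -13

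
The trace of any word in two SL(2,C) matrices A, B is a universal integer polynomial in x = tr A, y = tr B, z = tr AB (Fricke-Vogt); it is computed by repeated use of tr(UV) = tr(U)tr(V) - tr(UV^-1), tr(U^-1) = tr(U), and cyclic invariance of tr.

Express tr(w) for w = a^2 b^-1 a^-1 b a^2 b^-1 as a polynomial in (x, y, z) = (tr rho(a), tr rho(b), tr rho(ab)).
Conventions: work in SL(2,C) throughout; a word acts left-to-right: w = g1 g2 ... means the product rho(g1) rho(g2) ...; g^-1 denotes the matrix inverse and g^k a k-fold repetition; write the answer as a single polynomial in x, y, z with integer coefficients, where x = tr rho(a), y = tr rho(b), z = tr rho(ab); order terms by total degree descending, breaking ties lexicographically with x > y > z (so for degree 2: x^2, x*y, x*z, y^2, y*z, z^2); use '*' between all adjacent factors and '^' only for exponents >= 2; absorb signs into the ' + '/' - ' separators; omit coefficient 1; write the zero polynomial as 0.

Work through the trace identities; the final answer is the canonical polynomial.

-x^4*y^2*z + x^5*y + x^3*y^3 + 2*x^3*y*z^2 - x^4*z - x^2*z^3 - 4*x^3*y - x*y^3 - x*y*z^2 + 3*x^2*z + 2*x*y + z

tr(a b a) = tr(a)*tr(b a) - tr(b) = x*z - y
tr(b a^3) = tr(a)*tr(a b a) - tr(a b) = x^2*z - x*y - z
tr(a^4 b) = tr(a)*tr(a b a^2) - tr(a b a) = x^3*z - x^2*y - 2*x*z + y
tr(a^2) = tr(a)*tr(a) - tr(1) = x^2 - 2
tr(a^3) = tr(a)*tr(a^2) - tr(a) = x^3 - 3*x
tr(a^4) = tr(a)*tr(a^3) - tr(a^2) = x^4 - 4*x^2 + 2
tr(b a^4 b) = tr(b)*tr(a^4 b) - tr(a^4) = x^3*y*z - x^4 - x^2*y^2 - 2*x*y*z + 4*x^2 + y^2 - 2
tr(b a b a) = tr(a b)*tr(a b) - tr(1)   [split at repeated a] = z^2 - 2
tr(b a b) = tr(b)*tr(a b) - tr(a) = y*z - x
tr(b a b a^2) = tr(a)*tr(b a b a) - tr(b a b) = x*z^2 - y*z - x
tr(b a b a^3) = tr(a)*tr(b a b a^2) - tr(b a b a) = x^2*z^2 - x*y*z - x^2 - z^2 + 2
tr(b a^4 b a) = tr(a)*tr(b a b a^3) - tr(b a b a^2) = x^3*z^2 - x^2*y*z - x^3 - 2*x*z^2 + y*z + 3*x
tr(a^-1 b a^4 b) = tr(b a^4 b)*tr(a) - tr(b a^4 b a) = x^4*y*z - x^5 - x^3*y^2 - x^3*z^2 - x^2*y*z + 5*x^3 + x*y^2 + 2*x*z^2 - y*z - 5*x
tr(a^2 b^-1 a^-1 b a^2) = tr(a^-1 b a^4)*tr(b) - tr(a^-1 b a^4 b) = -x^4*y*z + x^5 + x^3*y^2 + x^3*z^2 + 2*x^2*y*z - 5*x^3 - 2*x*y^2 - 2*x*z^2 + 5*x
tr(b^2 a^2 b a) = tr(b)*tr(a^2 b a b) - tr(a^2 b a) = x*y*z^2 - x^2*z - y^2*z + z
tr(a^2 b^2) = tr(b)*tr(a^2 b) - tr(a^2) = x*y*z - x^2 - y^2 + 2
tr(b^2 a^2 b) = tr(b)*tr(a^2 b^2) - tr(a^2 b) = x*y^2*z - x^2*y - y^3 - x*z + 3*y
tr(b a^2 b a^2 b) = tr(a)*tr(b^2 a^2 b a) - tr(b^2 a^2 b) = x^2*y*z^2 - x^3*z - 2*x*y^2*z + x^2*y + y^3 + 2*x*z - 3*y
tr(b a b a b a) = tr(a b a b)*tr(a b) - tr(b a)   [split at repeated a] = z^3 - 3*z
tr(b a b a b) = tr(b)*tr(a b a b) - tr(a b a) = y*z^2 - x*z - y
tr(b a b a^2 b a) = tr(a)*tr(b a b a b a) - tr(b a b a b) = x*z^3 - y*z^2 - 2*x*z + y
tr(b^2 a b) = tr(b)*tr(a b^2) - tr(a b) = y^2*z - x*y - z
tr(b a b a^2 b) = tr(a)*tr(b^2 a b a) - tr(b^2 a b) = x*y*z^2 - x^2*z - y^2*z + z
tr(b a^2 b a^2 b a) = tr(a)*tr(b a b a^2 b a) - tr(b a b a^2 b) = x^2*z^3 - 2*x*y*z^2 - x^2*z + y^2*z + x*y - z
tr(a^-1 b a^2 b a^2 b) = tr(b a^2 b a^2 b)*tr(a) - tr(b a^2 b a^2 b a) = x^3*y*z^2 - x^4*z - 2*x^2*y^2*z - x^2*z^3 + x^3*y + x*y^3 + 2*x*y*z^2 + 3*x^2*z - y^2*z - 4*x*y + z
tr(a^2 b^-1 a^-1 b a^2 b) = tr(a^-1 b a^2 b a^2)*tr(b) - tr(a^-1 b a^2 b a^2 b) = -x^3*y*z^2 + x^4*z + 2*x^2*y^2*z + x^2*z^3 - x^3*y - x*y^3 - x*y*z^2 - 3*x^2*z + 3*x*y - z
tr(a^2 b^-1 a^-1 b a^2 b^-1) = tr(a^2 b^-1 a^-1 b a^2)*tr(b) - tr(a^2 b^-1 a^-1 b a^2 b) = -x^4*y^2*z + x^5*y + x^3*y^3 + 2*x^3*y*z^2 - x^4*z - x^2*z^3 - 4*x^3*y - x*y^3 - x*y*z^2 + 3*x^2*z + 2*x*y + z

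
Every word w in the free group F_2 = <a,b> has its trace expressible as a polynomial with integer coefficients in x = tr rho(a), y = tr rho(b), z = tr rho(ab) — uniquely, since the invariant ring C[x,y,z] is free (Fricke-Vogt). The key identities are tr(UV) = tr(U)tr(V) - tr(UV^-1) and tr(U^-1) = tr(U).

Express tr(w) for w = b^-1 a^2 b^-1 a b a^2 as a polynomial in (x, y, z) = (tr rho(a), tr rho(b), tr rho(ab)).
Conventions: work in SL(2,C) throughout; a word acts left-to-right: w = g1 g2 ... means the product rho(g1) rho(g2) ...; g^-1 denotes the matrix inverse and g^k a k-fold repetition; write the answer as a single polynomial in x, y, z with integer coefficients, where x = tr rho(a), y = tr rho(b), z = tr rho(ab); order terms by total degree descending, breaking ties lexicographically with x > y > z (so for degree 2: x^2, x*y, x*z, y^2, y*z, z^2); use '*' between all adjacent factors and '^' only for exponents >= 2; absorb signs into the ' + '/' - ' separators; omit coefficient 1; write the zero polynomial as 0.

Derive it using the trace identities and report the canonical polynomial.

x^4*y^2*z - x^3*y^3 - 2*x^3*y*z^2 + x^2*z^3 + x^3*y + x*y^3 + x*y*z^2 - x^2*z - x*y - z

trace(a b a) = trace(a) trace(b a) - trace(b)  (reduce the a square) = x*z - y
trace(a b a^2) = trace(a) trace(a b a) - trace(a b)  (reduce the a square) = x^2*z - x*y - z
trace(a b a^3) = trace(a) trace(a b a^2) - trace(a b a)  (reduce the a square) = x^3*z - x^2*y - 2*x*z + y
trace(a b a^4) = trace(a) trace(a b a^3) - trace(a b a^2)  (reduce the a square) = x^4*z - x^3*y - 3*x^2*z + 2*x*y + z
trace(b a b a) = trace(b a) trace(b a) - trace(1)  (split on b) = z^2 - 2
trace(b a b) = trace(b) trace(a b) - trace(a)  (reduce the b square) = y*z - x
trace(a b a b a) = trace(a) trace(b a b a) - trace(b a b)  (reduce the a square) = x*z^2 - y*z - x
trace(a^2 b a b a) = trace(a) trace(a b a b a) - trace(a b a b)  (reduce the a square) = x^2*z^2 - x*y*z - x^2 - z^2 + 2
trace(a b a^4 b) = trace(a) trace(a^2 b a b a) - trace(a^2 b a b)  (reduce the a square) = x^3*z^2 - x^2*y*z - x^3 - 2*x*z^2 + y*z + 3*x
trace(a^2 b^-1 a b a^2) = trace(a b a^4) trace(b) - trace(a b a^4 b)  (eliminate b^-1) = x^4*y*z - x^3*y^2 - x^3*z^2 - 2*x^2*y*z + x^3 + 2*x*y^2 + 2*x*z^2 - 3*x
trace(a^2) = trace(a) trace(a) - trace(1)  (reduce the a square) = x^2 - 2
trace(a b^2 a) = trace(b) trace(a^2 b) - trace(a^2)  (reduce the b square) = x*y*z - x^2 - y^2 + 2
trace(b a^3 b) = trace(a) trace(a b^2 a) - trace(a b^2)  (reduce the a square) = x^2*y*z - x^3 - x*y^2 - y*z + 3*x
trace(a b a^2 b a^2) = trace(a) trace(b a^3 b a) - trace(b a^3 b)  (reduce the a square) = x^3*z^2 - 2*x^2*y*z + x*y^2 - x*z^2 + y*z - x
trace(b a b a b a) = trace(b a b a) trace(b a) - trace(a b)  (split on b) = z^3 - 3*z
trace(b a b a b) = trace(b) trace(a b a b) - trace(a b a)  (reduce the b square) = y*z^2 - x*z - y
trace(b a^2 b a b a) = trace(a) trace(b a b a b a) - trace(b a b a b)  (reduce the a square) = x*z^3 - y*z^2 - 2*x*z + y
trace(b a^2 b a b) = trace(b) trace(a^2 b a b) - trace(a^2 b a)  (reduce the b square) = x*y*z^2 - x^2*z - y^2*z + z
trace(a b a^2 b a^2 b) = trace(a) trace(b a^2 b a b a) - trace(b a^2 b a b)  (reduce the a square) = x^2*z^3 - 2*x*y*z^2 - x^2*z + y^2*z + x*y - z
trace(a^2 b^-1 a b a^2 b) = trace(a b a^2 b a^2) trace(b) - trace(a b a^2 b a^2 b)  (eliminate b^-1) = x^3*y*z^2 - 2*x^2*y^2*z - x^2*z^3 + x*y^3 + x*y*z^2 + x^2*z - 2*x*y + z
trace(b^-1 a^2 b^-1 a b a^2) = trace(a^2 b^-1 a b a^2) trace(b) - trace(a^2 b^-1 a b a^2 b)  (eliminate b^-1) = x^4*y^2*z - x^3*y^3 - 2*x^3*y*z^2 + x^2*z^3 + x^3*y + x*y^3 + x*y*z^2 - x^2*z - x*y - z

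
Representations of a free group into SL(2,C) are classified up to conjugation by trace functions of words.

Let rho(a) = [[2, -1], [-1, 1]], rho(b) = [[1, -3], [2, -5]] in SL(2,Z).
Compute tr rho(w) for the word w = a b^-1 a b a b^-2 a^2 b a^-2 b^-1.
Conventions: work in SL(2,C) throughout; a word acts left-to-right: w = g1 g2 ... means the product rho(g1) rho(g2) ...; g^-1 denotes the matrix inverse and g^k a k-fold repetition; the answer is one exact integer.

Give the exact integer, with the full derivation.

rho(a) = [[2, -1], [-1, 1]]
... * rho(b^-1) = [[-5, 3], [-2, 1]]  ->  [[-8, 5], [3, -2]]
... * rho(a) = [[2, -1], [-1, 1]]  ->  [[-21, 13], [8, -5]]
... * rho(b) = [[1, -3], [2, -5]]  ->  [[5, -2], [-2, 1]]
... * rho(a) = [[2, -1], [-1, 1]]  ->  [[12, -7], [-5, 3]]
... * rho(b^-1) = [[-5, 3], [-2, 1]]  ->  [[-46, 29], [19, -12]]
... * rho(b^-1) = [[-5, 3], [-2, 1]]  ->  [[172, -109], [-71, 45]]
... * rho(a) = [[2, -1], [-1, 1]]  ->  [[453, -281], [-187, 116]]
... * rho(a) = [[2, -1], [-1, 1]]  ->  [[1187, -734], [-490, 303]]
... * rho(b) = [[1, -3], [2, -5]]  ->  [[-281, 109], [116, -45]]
... * rho(a^-1) = [[1, 1], [1, 2]]  ->  [[-172, -63], [71, 26]]
... * rho(a^-1) = [[1, 1], [1, 2]]  ->  [[-235, -298], [97, 123]]
... * rho(b^-1) = [[-5, 3], [-2, 1]]  ->  [[1771, -1003], [-731, 414]]
tr = 1771 + 414 = 2185

2185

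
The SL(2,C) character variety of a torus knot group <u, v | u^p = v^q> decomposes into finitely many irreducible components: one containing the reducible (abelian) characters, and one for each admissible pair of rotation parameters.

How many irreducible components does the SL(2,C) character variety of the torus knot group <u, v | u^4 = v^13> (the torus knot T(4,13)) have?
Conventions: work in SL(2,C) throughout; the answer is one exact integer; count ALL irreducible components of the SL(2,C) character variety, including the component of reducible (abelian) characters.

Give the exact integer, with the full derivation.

For T(4,13): irreducibility forces the central element u^4 = v^13 to one of +I, -I.
So on each irreducible component the traces are pinned: tr(u) = 2*cos(pi*alpha/4) with 1 <= alpha <= 3, tr(v) = 2*cos(pi*beta/13) with 1 <= beta <= 12.
The two central values (-1)^alpha I and (-1)^beta I must be the same matrix, so alpha and beta share a parity.
count pairs: odd alpha (2 choices) x odd beta (6), plus even alpha (1) x even beta (6): 2*6 + 1*6 = 18.
That is 18 components of irreducible characters, and with the reducible (abelian) component the total is 19.

19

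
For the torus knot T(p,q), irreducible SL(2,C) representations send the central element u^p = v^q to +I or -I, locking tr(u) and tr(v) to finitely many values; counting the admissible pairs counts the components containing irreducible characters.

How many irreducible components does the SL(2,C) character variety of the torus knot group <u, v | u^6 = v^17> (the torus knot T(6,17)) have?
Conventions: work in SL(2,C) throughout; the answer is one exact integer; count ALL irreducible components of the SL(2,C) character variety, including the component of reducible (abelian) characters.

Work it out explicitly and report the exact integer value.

41

Gamma = < u, v | u^6 = v^17 > (torus knot T(6,17)); the central element u^6 = v^17 acts as +I or -I in any irreducible SL(2,C) representation.
This locks tr(u) to 2*cos(pi*alpha/6), alpha in 1..5, and tr(v) to 2*cos(pi*beta/17), beta in 1..16, on each component of irreducible characters.
Consistency of u^6 = (-1)^alpha I with v^17 = (-1)^beta I forces alpha = beta (mod 2).
count pairs: odd alpha (3 choices) x odd beta (8), plus even alpha (2) x even beta (8): 3*8 + 2*8 = 40.
Total: 40 irreducible-character components + 1 reducible (abelian) component = 41.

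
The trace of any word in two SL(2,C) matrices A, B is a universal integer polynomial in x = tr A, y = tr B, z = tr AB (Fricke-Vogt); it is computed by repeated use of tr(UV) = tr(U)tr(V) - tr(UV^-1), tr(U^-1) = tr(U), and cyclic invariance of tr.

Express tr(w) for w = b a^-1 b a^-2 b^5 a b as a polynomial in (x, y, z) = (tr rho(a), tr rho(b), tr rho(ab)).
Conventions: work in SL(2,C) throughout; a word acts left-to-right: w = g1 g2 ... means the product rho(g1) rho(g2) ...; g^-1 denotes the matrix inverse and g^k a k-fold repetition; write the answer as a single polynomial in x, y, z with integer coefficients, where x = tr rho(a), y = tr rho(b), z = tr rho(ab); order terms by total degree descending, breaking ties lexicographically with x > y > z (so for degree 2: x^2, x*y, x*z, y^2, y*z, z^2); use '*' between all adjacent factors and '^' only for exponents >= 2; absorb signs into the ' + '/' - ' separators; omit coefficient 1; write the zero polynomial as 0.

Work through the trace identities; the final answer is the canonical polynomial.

tr(b a b) = tr(b) tr(a b) - tr(a) = y*z - x
tr(b a b^2) = tr(b) tr(b a b) - tr(b a) = y^2*z - x*y - z
tr(b^2 a b^2) = tr(b) tr(b a b^2) - tr(b a b) = y^3*z - x*y^2 - 2*y*z + x
tr(b^3 a b^2) = tr(b) tr(b^2 a b^2) - tr(b^2 a b) = y^4*z - x*y^3 - 3*y^2*z + 2*x*y + z
tr(b^3 a b^3) = tr(b) tr(b^3 a b^2) - tr(b^3 a b) = y^5*z - x*y^4 - 4*y^3*z + 3*x*y^2 + 3*y*z - x
and tr(a b^7) = tr(b) tr(b^3 a b^3) - tr(b^3 a b^2) = y^6*z - x*y^5 - 5*y^4*z + 4*x*y^3 + 6*y^2*z - 3*x*y - z
and tr(b^5 a b^3) = tr(b) tr(a b^7) - tr(a b^6) = y^7*z - x*y^6 - 6*y^5*z + 5*x*y^4 + 10*y^3*z - 6*x*y^2 - 4*y*z + x
next, tr(a b a b) = tr(a b) tr(a b) - tr(1) = z^2 - 2
next, tr(a b a) = tr(a) tr(b a) - tr(b) = x*z - y
next, tr(a b a b^2) = tr(b) tr(a b a b) - tr(a b a) = y*z^2 - x*z - y
tr(b^2 a b a b) = tr(b) tr(a b a b^2) - tr(a b a b) = y^2*z^2 - x*y*z - y^2 - z^2 + 2
tr(a b a b^4) = tr(b) tr(b^2 a b a b) - tr(b^2 a b a) = y^3*z^2 - x*y^2*z - y^3 - 2*y*z^2 + x*z + 3*y
next, tr(a b^5 a b) = tr(b) tr(a b a b^4) - tr(a b a b^3) = y^4*z^2 - x*y^3*z - y^4 - 3*y^2*z^2 + 2*x*y*z + 4*y^2 + z^2 - 2
tr(b^2) = tr(b) tr(b) - tr(1) = y^2 - 2
next, tr(b^3) = tr(b) tr(b^2) - tr(b) = y^3 - 3*y
tr(b a^2 b^2) = tr(a) tr(b^3 a) - tr(b^3) = x*y^2*z - x^2*y - y^3 - x*z + 3*y
tr(b a^2 b) = tr(a) tr(b^2 a) - tr(b^2) = x*y*z - x^2 - y^2 + 2
and tr(b^2 a^2 b^2) = tr(b) tr(b a^2 b^2) - tr(b a^2 b) = x*y^3*z - x^2*y^2 - y^4 - 2*x*y*z + x^2 + 4*y^2 - 2
tr(a b^5 a) = tr(b) tr(b^2 a^2 b^2) - tr(b^2 a^2 b) = x*y^4*z - x^2*y^3 - y^5 - 3*x*y^2*z + 2*x^2*y + 5*y^3 + x*z - 5*y
next, tr(b a b^5 a b) = tr(b) tr(a b^5 a b) - tr(a b^5 a) = y^5*z^2 - 2*x*y^4*z + x^2*y^3 - 3*y^3*z^2 + 5*x*y^2*z - 2*x^2*y - y^3 + y*z^2 - x*z + 3*y
next, tr(b^5 a b^3 a) = tr(b) tr(b a b^5 a b) - tr(b a b^5 a) = y^6*z^2 - 2*x*y^5*z + x^2*y^4 - 4*y^4*z^2 + 6*x*y^3*z - 2*x^2*y^2 + 4*y^2*z^2 - 3*x*y*z - y^2 - z^2 + 2
tr(b a^-1 b^5 a b^2) = tr(b^5 a b^3) tr(a) - tr(b^5 a b^3 a) = x*y^7*z - x^2*y^6 - y^6*z^2 - 4*x*y^5*z + 4*x^2*y^4 + 4*y^4*z^2 + 4*x*y^3*z - 4*x^2*y^2 - 4*y^2*z^2 - x*y*z + x^2 + y^2 + z^2 - 2
and tr(b^3 a b^2 a b) = tr(b) tr(a b^4 a b) - tr(a b^4 a) = y^4*z^2 - 2*x*y^3*z + x^2*y^2 - 2*y^2*z^2 + 3*x*y*z - x^2 - y^2 + 2
next, tr(b^5 a b^2 a b) = tr(b) tr(b^3 a b^2 a b^2) - tr(b^3 a b^2 a b) = y^6*z^2 - 2*x*y^5*z + x^2*y^4 - 4*y^4*z^2 + 7*x*y^3*z - 3*x^2*y^2 - y^4 + 3*y^2*z^2 - 4*x*y*z + x^2 + 4*y^2 - 2
tr(a b a b a b) = tr(b a b a) tr(b a) - tr(a b) = z^3 - 3*z
and tr(a b a b a) = tr(a) tr(b a b a) - tr(b a b) = x*z^2 - y*z - x
tr(a b a b a b^2) = tr(b) tr(a b a b a b) - tr(a b a b a) = y*z^3 - x*z^2 - 2*y*z + x
next, tr(b^2 a b a b a b) = tr(b) tr(a b a b a b^2) - tr(a b a b a b) = y^2*z^3 - x*y*z^2 - 2*y^2*z - z^3 + x*y + 3*z
tr(b a b a b a b^3) = tr(b) tr(b^2 a b a b a b) - tr(b^2 a b a b a) = y^3*z^3 - x*y^2*z^2 - 2*y^3*z - 2*y*z^3 + x*y^2 + x*z^2 + 5*y*z - x
tr(a b a b^5 a b) = tr(b) tr(b a b a b a b^3) - tr(b a b a b a b^2) = y^4*z^3 - x*y^3*z^2 - 2*y^4*z - 3*y^2*z^3 + x*y^3 + 2*x*y*z^2 + 7*y^2*z + z^3 - 2*x*y - 3*z
tr(b a^2 b a b^3) = tr(a) tr(b a b^4 a) - tr(b a b^4) = x*y^3*z^2 - x^2*y^2*z - y^4*z - 2*x*y*z^2 + x^2*z + 3*y^2*z + x*y - z
next, tr(a^2 b a) = tr(a) tr(a b a) - tr(a b) = x^2*z - x*y - z
next, tr(b a^2 b a b) = tr(b) tr(a^2 b a b) - tr(a^2 b a) = x*y*z^2 - x^2*z - y^2*z + z
next, tr(b a^2 b a b^2) = tr(b) tr(b a^2 b a b) - tr(b a^2 b a) = x*y^2*z^2 - x^2*y*z - y^3*z - x*z^2 + 2*y*z + x
and tr(a b a b^5 a) = tr(b) tr(b a^2 b a b^3) - tr(b a^2 b a b^2) = x*y^4*z^2 - x^2*y^3*z - y^5*z - 3*x*y^2*z^2 + 2*x^2*y*z + 4*y^3*z + x*y^2 + x*z^2 - 3*y*z - x
next, tr(b^5 a b^2 a b a) = tr(b) tr(a b a b^5 a b) - tr(a b a b^5 a) = y^5*z^3 - 2*x*y^4*z^2 + x^2*y^3*z - y^5*z - 3*y^3*z^3 + x*y^4 + 5*x*y^2*z^2 - 2*x^2*y*z + 3*y^3*z + y*z^3 - 3*x*y^2 - x*z^2 + x
tr(b a^-1 b^5 a b^2 a) = tr(b^5 a b^2 a b) tr(a) - tr(b^5 a b^2 a b a) = x*y^6*z^2 - 2*x^2*y^5*z - y^5*z^3 + x^3*y^4 - 2*x*y^4*z^2 + 6*x^2*y^3*z + y^5*z + 3*y^3*z^3 - 3*x^3*y^2 - 2*x*y^4 - 2*x*y^2*z^2 - 2*x^2*y*z - 3*y^3*z - y*z^3 + x^3 + 7*x*y^2 + x*z^2 - 3*x
tr(a^-1 b^5 a b^2 a^-1 b) = tr(b a^-1 b^5 a b^2) tr(a) - tr(b a^-1 b^5 a b^2 a) = x^2*y^7*z - x^3*y^6 - 2*x*y^6*z^2 - 2*x^2*y^5*z + y^5*z^3 + 3*x^3*y^4 + 6*x*y^4*z^2 - 2*x^2*y^3*z - y^5*z - 3*y^3*z^3 - x^3*y^2 + 2*x*y^4 - 2*x*y^2*z^2 + x^2*y*z + 3*y^3*z + y*z^3 - 6*x*y^2 + x
tr(b^5 a b^2 a^-1 b) = tr(b^6 a b^2) tr(a) - tr(b^6 a b^2 a) = x*y^7*z - x^2*y^6 - y^6*z^2 - 4*x*y^5*z + 4*x^2*y^4 + 4*y^4*z^2 + 3*x*y^3*z - 3*x^2*y^2 + y^4 - 3*y^2*z^2 - 4*y^2 + 2
tr(b a^-1 b a^-2 b^5 a b) = tr(a^-1 b^5 a b^2 a^-1 b) tr(a) - tr(a^-1 b^5 a b^2 a^-1 b a) = x^3*y^7*z - x^4*y^6 - 2*x^2*y^6*z^2 - 2*x^3*y^5*z - x*y^7*z + x*y^5*z^3 + 3*x^4*y^4 + x^2*y^6 + 6*x^2*y^4*z^2 + y^6*z^2 - 2*x^3*y^3*z + 3*x*y^5*z - 3*x*y^3*z^3 - x^4*y^2 - 2*x^2*y^4 - 2*x^2*y^2*z^2 - 4*y^4*z^2 + x^3*y*z + x*y*z^3 - 3*x^2*y^2 - y^4 + 3*y^2*z^2 + x^2 + 4*y^2 - 2

x^3*y^7*z - x^4*y^6 - 2*x^2*y^6*z^2 - 2*x^3*y^5*z - x*y^7*z + x*y^5*z^3 + 3*x^4*y^4 + x^2*y^6 + 6*x^2*y^4*z^2 + y^6*z^2 - 2*x^3*y^3*z + 3*x*y^5*z - 3*x*y^3*z^3 - x^4*y^2 - 2*x^2*y^4 - 2*x^2*y^2*z^2 - 4*y^4*z^2 + x^3*y*z + x*y*z^3 - 3*x^2*y^2 - y^4 + 3*y^2*z^2 + x^2 + 4*y^2 - 2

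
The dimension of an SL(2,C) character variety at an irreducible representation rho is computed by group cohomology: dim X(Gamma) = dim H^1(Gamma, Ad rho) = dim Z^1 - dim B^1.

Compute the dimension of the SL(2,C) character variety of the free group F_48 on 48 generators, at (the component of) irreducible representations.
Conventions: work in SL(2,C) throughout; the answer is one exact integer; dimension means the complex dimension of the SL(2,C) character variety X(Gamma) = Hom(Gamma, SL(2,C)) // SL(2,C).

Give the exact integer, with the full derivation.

The free group F_48: 48 generators, no relators.
A cocycle picks one sl_2 vector per generator freely, giving dim Z^1 = 3*48 = 144.
Irreducibility makes the coboundary map sl_2 -> Z^1 injective (trivial centralizer), so dim B^1 = 3.
dim X = dim H^1 = dim Z^1 - dim B^1 = 144 - 3 = 141.

141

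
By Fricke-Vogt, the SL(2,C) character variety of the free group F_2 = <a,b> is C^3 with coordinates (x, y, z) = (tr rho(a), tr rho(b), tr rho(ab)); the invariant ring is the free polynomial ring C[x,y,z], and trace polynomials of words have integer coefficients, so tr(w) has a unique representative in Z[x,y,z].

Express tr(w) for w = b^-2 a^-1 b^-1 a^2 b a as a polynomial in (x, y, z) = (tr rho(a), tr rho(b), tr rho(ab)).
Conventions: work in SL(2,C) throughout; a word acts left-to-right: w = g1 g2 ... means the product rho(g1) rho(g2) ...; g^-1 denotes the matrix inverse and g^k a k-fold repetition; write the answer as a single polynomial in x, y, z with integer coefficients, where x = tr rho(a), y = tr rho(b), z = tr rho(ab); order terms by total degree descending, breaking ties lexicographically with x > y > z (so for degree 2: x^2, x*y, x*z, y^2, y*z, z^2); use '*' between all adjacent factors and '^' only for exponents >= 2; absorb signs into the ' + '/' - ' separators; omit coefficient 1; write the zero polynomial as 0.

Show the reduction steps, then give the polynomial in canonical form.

tr(a^2) = tr(a) * tr(a) - tr(1)  (reduce the a square) = x^2 - 2
next, tr(a b a) = tr(a) * tr(b a) - tr(b)  (reduce the a square) = x*z - y
and tr(a^2 b a) = tr(a) * tr(a b a) - tr(a b)  (reduce the a square) = x^2*z - x*y - z
next, tr(b a b a) = tr(a b) * tr(a b) - tr(1)  (split on a) = z^2 - 2
tr(b a b) = tr(b) * tr(a b) - tr(a)  (reduce the b square) = y*z - x
tr(b a b a^2) = tr(a) * tr(b a b a) - tr(b a b)  (reduce the a square) = x*z^2 - y*z - x
tr(a^2 b a b a) = tr(a) * tr(b a b a^2) - tr(b a b a)  (reduce the a square) = x^2*z^2 - x*y*z - x^2 - z^2 + 2
next, tr(b a b a b a) = tr(b a) * tr(b a b a) - tr(b^-1 a^-1)  (split on b) = z^3 - 3*z
and tr(b a b a b) = tr(b) * tr(a b a b) - tr(a b a)  (reduce the b square) = y*z^2 - x*z - y
tr(a^2 b a b a b) = tr(a) * tr(b a b a b a) - tr(b a b a b)  (reduce the a square) = x*z^3 - y*z^2 - 2*x*z + y
tr(b^-1 a^2 b a b a) = tr(a^2 b a b a) * tr(b) - tr(a^2 b a b a b)  (eliminate b^-1) = x^2*y*z^2 - x*y^2*z - x*z^3 - x^2*y + 2*x*z + y
tr(a^-1 b^-1 a^2 b a b) = tr(b^-1 a^2 b a b) * tr(a) - tr(b^-1 a^2 b a b a)  (eliminate a^-1) = -x^2*y*z^2 + x^3*z + x*y^2*z + x*z^3 - 3*x*z - y
tr(b^-1 a^-1 b^-1 a^2 b a) = tr(a^-1 b^-1 a^2 b a) * tr(b) - tr(a^-1 b^-1 a^2 b a b)  (eliminate b^-1) = x^2*y*z^2 - x^3*z - x*y^2*z - x*z^3 + x^2*y + 3*x*z - y
tr(b^-2 a^-1 b^-1 a^2 b a) = tr(b^-1 a^-1 b^-1 a^2 b a) * tr(b) - tr(b^-1 a^-1 b^-1 a^2 b a b)  (eliminate b^-1) = x^2*y^2*z^2 - x^3*y*z - x*y^3*z - x*y*z^3 + x^2*y^2 + 3*x*y*z - x^2 - y^2 + 2

x^2*y^2*z^2 - x^3*y*z - x*y^3*z - x*y*z^3 + x^2*y^2 + 3*x*y*z - x^2 - y^2 + 2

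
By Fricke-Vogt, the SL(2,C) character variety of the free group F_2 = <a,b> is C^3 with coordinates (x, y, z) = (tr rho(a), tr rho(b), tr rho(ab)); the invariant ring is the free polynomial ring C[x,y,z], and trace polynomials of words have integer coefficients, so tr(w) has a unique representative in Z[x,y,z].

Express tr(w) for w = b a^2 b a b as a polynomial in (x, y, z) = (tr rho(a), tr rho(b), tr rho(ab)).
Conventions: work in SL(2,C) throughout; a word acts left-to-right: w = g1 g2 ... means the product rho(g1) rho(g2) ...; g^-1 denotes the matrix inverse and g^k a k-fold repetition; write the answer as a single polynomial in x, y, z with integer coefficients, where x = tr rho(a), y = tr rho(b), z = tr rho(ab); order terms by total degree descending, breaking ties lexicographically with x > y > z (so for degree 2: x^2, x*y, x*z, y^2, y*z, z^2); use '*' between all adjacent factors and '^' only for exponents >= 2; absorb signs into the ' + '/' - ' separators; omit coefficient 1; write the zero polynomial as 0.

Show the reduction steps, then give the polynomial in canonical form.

reduce: tr(a b a b) = tr(a b) tr(a b) - tr(1)  (split on a) = z^2 - 2
tr(a b a) = tr(a) tr(b a) - tr(b)  (reduce the a square) = x*z - y
reduce: tr(b a b^2 a) = tr(b) tr(a b a b) - tr(a b a)  (reduce the b square) = y*z^2 - x*z - y
tr(a b^2) = tr(b) tr(a b) - tr(a)  (reduce the b square) = y*z - x
reduce: tr(b a b^2) = tr(b) tr(a b^2) - tr(a b)  (reduce the b square) = y^2*z - x*y - z
tr(b a^2 b a b) = tr(a) tr(b a b^2 a) - tr(b a b^2)  (reduce the a square) = x*y*z^2 - x^2*z - y^2*z + z

x*y*z^2 - x^2*z - y^2*z + z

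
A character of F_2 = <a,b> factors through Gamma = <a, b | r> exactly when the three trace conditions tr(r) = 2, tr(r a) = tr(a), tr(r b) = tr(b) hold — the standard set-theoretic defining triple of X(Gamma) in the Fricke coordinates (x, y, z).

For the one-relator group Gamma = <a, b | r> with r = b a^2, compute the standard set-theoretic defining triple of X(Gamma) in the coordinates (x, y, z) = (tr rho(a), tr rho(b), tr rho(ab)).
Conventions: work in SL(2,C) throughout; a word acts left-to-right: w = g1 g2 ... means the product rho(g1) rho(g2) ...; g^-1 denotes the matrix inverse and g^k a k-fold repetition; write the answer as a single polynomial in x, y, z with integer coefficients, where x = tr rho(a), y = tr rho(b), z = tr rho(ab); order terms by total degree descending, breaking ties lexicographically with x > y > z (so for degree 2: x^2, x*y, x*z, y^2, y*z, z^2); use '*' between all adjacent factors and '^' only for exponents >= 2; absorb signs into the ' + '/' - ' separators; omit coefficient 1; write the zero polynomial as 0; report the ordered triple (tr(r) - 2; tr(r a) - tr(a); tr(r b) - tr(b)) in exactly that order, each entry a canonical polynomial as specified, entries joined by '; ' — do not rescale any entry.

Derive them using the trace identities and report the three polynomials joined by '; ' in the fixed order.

trace(b a^2) = trace(a) trace(b a) - trace(b) = x*z - y
trace(b a^3) = trace(a) trace(b a^2) - trace(b a) = x^2*z - x*y - z
trace(b^2 a) = trace(b) trace(a b) - trace(a) = y*z - x
trace(b^2) = trace(b) trace(b) - trace(1) = y^2 - 2
trace(b a^2 b) = trace(a) trace(b^2 a) - trace(b^2) = x*y*z - x^2 - y^2 + 2
assemble the triple (trace(r) - 2; trace(r a) - x; trace(r b) - y)

x*z - y - 2; x^2*z - x*y - x - z; x*y*z - x^2 - y^2 - y + 2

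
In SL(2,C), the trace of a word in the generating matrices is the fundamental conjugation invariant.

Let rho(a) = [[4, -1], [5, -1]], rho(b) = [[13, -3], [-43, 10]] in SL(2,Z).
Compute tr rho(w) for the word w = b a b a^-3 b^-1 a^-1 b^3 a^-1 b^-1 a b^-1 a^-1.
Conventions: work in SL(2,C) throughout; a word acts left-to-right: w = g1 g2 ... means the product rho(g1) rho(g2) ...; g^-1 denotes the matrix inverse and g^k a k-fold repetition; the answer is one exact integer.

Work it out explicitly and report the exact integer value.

-121995597998

rho(b) = [[13, -3], [-43, 10]]
... * rho(a) = [[4, -1], [5, -1]]  ->  [[37, -10], [-122, 33]]
... * rho(b) = [[13, -3], [-43, 10]]  ->  [[911, -211], [-3005, 696]]
... * rho(a^-1) = [[-1, 1], [-5, 4]]  ->  [[144, 67], [-475, -221]]
... * rho(a^-1) = [[-1, 1], [-5, 4]]  ->  [[-479, 412], [1580, -1359]]
... * rho(a^-1) = [[-1, 1], [-5, 4]]  ->  [[-1581, 1169], [5215, -3856]]
... * rho(b^-1) = [[10, 3], [43, 13]]  ->  [[34457, 10454], [-113658, -34483]]
... * rho(a^-1) = [[-1, 1], [-5, 4]]  ->  [[-86727, 76273], [286073, -251590]]
... * rho(b) = [[13, -3], [-43, 10]]  ->  [[-4407190, 1022911], [14537319, -3374119]]
... * rho(b) = [[13, -3], [-43, 10]]  ->  [[-101278643, 23450680], [334072264, -77353147]]
... * rho(b) = [[13, -3], [-43, 10]]  ->  [[-2325001599, 538342729], [7669124753, -1775748262]]
... * rho(a^-1) = [[-1, 1], [-5, 4]]  ->  [[-366712046, -171630683], [1209616557, 566131705]]
... * rho(b^-1) = [[10, 3], [43, 13]]  ->  [[-11047239829, -3331335017], [36439828885, 10988561836]]
... * rho(a) = [[4, -1], [5, -1]]  ->  [[-60845634401, 14378574846], [200702124720, -47428390721]]
... * rho(b^-1) = [[10, 3], [43, 13]]  ->  [[9822374368, 4384569795], [-32399553803, -14462705213]]
... * rho(a^-1) = [[-1, 1], [-5, 4]]  ->  [[-31745223343, 27360653548], [104713079868, -90250374655]]
tr = -31745223343 + -90250374655 = -121995597998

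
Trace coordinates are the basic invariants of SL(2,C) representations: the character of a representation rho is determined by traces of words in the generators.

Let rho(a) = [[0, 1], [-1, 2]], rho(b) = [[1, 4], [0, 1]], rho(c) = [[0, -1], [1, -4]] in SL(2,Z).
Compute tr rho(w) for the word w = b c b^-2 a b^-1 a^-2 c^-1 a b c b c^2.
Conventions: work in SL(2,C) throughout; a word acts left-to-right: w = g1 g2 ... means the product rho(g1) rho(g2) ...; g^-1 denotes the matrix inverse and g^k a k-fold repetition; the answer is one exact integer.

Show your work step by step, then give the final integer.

rho(b) = [[1, 4], [0, 1]]
... * rho(c) = [[0, -1], [1, -4]]  ->  [[4, -17], [1, -4]]
... * rho(b^-1) = [[1, -4], [0, 1]]  ->  [[4, -33], [1, -8]]
... * rho(b^-1) = [[1, -4], [0, 1]]  ->  [[4, -49], [1, -12]]
... * rho(a) = [[0, 1], [-1, 2]]  ->  [[49, -94], [12, -23]]
... * rho(b^-1) = [[1, -4], [0, 1]]  ->  [[49, -290], [12, -71]]
... * rho(a^-1) = [[2, -1], [1, 0]]  ->  [[-192, -49], [-47, -12]]
... * rho(a^-1) = [[2, -1], [1, 0]]  ->  [[-433, 192], [-106, 47]]
... * rho(c^-1) = [[-4, 1], [-1, 0]]  ->  [[1540, -433], [377, -106]]
... * rho(a) = [[0, 1], [-1, 2]]  ->  [[433, 674], [106, 165]]
... * rho(b) = [[1, 4], [0, 1]]  ->  [[433, 2406], [106, 589]]
... * rho(c) = [[0, -1], [1, -4]]  ->  [[2406, -10057], [589, -2462]]
... * rho(b) = [[1, 4], [0, 1]]  ->  [[2406, -433], [589, -106]]
... * rho(c) = [[0, -1], [1, -4]]  ->  [[-433, -674], [-106, -165]]
... * rho(c) = [[0, -1], [1, -4]]  ->  [[-674, 3129], [-165, 766]]
tr = -674 + 766 = 92

92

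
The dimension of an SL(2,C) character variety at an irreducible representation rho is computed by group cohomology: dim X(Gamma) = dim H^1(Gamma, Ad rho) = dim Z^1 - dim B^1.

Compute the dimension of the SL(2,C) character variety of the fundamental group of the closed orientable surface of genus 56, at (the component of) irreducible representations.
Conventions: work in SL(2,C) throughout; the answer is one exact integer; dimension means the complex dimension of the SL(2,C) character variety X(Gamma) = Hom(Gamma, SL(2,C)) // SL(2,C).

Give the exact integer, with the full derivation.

330

pi_1 of the closed genus-56 surface has 112 generators bound by the single product-of-commutators relator.
Before the relator condition, cocycle space has dim 3*112 = 336.
At an irreducible rho, H^2 = coker(d_2) vanishes (Poincare duality: H^2 is dual to H^0 = invariants = 0), so d_2 is surjective onto sl_2 and dim Z^1 = 336 - 3 = 333.
dim B^1 = 3 (coboundaries, injective at irreducible rho).
dim H^1 = 333 - 3 = 330 = dim X.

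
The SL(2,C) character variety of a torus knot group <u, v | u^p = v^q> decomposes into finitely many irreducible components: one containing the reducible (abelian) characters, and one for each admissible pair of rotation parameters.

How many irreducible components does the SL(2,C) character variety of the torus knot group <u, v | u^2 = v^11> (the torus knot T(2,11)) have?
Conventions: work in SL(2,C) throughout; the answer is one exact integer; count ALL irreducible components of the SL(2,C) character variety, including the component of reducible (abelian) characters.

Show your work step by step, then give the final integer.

For T(2,11): irreducibility forces the central element u^2 = v^11 to one of +I, -I.
So on each irreducible component the traces are pinned: tr(u) = 2*cos(pi*alpha/2) with 1 <= alpha <= 1, tr(v) = 2*cos(pi*beta/11) with 1 <= beta <= 10.
Consistency of u^2 = (-1)^alpha I with v^11 = (-1)^beta I forces alpha = beta (mod 2).
count pairs: odd alpha (1 choices) x odd beta (5), plus even alpha (0) x even beta (5): 1*5 + 0*5 = 5.
Total: 5 irreducible-character components + 1 reducible (abelian) component = 6.

6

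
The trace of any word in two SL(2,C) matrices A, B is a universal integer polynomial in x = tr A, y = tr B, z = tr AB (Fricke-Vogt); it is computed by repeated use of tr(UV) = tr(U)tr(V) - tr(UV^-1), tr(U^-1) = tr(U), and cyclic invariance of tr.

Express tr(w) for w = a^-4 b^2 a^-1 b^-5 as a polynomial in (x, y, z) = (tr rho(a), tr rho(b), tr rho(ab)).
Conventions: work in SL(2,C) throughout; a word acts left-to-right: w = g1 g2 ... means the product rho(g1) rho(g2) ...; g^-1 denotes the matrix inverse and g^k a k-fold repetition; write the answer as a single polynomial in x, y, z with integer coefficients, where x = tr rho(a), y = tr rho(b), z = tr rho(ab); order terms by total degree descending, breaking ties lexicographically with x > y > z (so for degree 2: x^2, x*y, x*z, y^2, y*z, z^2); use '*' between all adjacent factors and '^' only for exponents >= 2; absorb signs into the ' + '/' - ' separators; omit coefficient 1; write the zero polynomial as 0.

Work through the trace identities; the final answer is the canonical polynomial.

trace(b a^-1) = trace(b)*trace(a) - trace(b a)  (eliminate a^-1) = x*y - z
so trace(a^2 b) = trace(a)*trace(b a) - trace(b)  (reduce the a square) = x*z - y
so trace(a^2) = trace(a)*trace(a) - trace(1)  (reduce the a square) = x^2 - 2
trace(a b^2 a) = trace(b)*trace(a^2 b) - trace(a^2)  (reduce the b square) = x*y*z - x^2 - y^2 + 2
so trace(a b a b) = trace(b a)*trace(b a) - trace(1)  (split on b) = z^2 - 2
trace(a b^2 a b) = trace(b)*trace(a b a b) - trace(a b a)  (reduce the b square) = y*z^2 - x*z - y
reduce: trace(b^-1 a b^2 a) = trace(a b^2 a)*trace(b) - trace(a b^2 a b)  (eliminate b^-1) = x*y^2*z - x^2*y - y^3 - y*z^2 + x*z + 3*y
reduce: trace(b^2 a^-1 b^-1 a) = trace(b^-1 a b^2)*trace(a) - trace(b^-1 a b^2 a)  (eliminate a^-1) = -x*y^2*z + x^2*y + y^3 + y*z^2 - 3*y
trace(b^-1 a^-1 b^2 a^-1) = trace(b^2 a^-1 b^-1)*trace(a) - trace(b^2 a^-1 b^-1 a)  (eliminate a^-1) = x*y^2*z - y^3 - y*z^2 - x*z + 3*y
trace(b^2) = trace(b)*trace(b) - trace(1)  (reduce the b square) = y^2 - 2
trace(b^2 a) = trace(b)*trace(a b) - trace(a)  (reduce the b square) = y*z - x
so trace(b^2 a^-1) = trace(b^2)*trace(a) - trace(b^2 a)  (eliminate a^-1) = x*y^2 - y*z - x
so trace(a^-1 b^2 a^-1) = trace(b^2 a^-1)*trace(a) - trace(b^2)  (eliminate a^-1) = x^2*y^2 - x*y*z - x^2 - y^2 + 2
so trace(a^-1 b^2 a^-1 b^-2) = trace(b^-1 a^-1 b^2 a^-1)*trace(b) - trace(b^-1 a^-1 b^2 a^-1 b)  (eliminate b^-1) = x*y^3*z - x^2*y^2 - y^4 - y^2*z^2 + x^2 + 4*y^2 - 2
reduce: trace(b^-1 a^-2 b^2 a^-1 b^-1) = trace(a^-1 b^2 a^-1 b^-2)*trace(a) - trace(a^-1 b^2 a^-1 b^-2 a)  (eliminate a^-1) = x^2*y^3*z - x^3*y^2 - x*y^4 - x*y^2*z^2 + x^3 + 4*x*y^2 - 3*x
reduce: trace(a^-2 b) = trace(a^-1 b)*trace(a) - trace(a^-1 b a)  (eliminate a^-1) = x^2*y - x*z - y
trace(b^2 a b) = trace(b)*trace(b a b) - trace(b a)  (reduce the b square) = y^2*z - x*y - z
so trace(b^2 a b a^-1) = trace(b^2 a b)*trace(a) - trace(b^2 a b a)  (eliminate a^-1) = x*y^2*z - x^2*y - y*z^2 + y
trace(a^-2 b^2 a b) = trace(b^2 a b a^-1)*trace(a) - trace(b^2 a b)  (eliminate a^-1) = x^2*y^2*z - x^3*y - x*y*z^2 - y^2*z + 2*x*y + z
reduce: trace(b^-1 a^-2 b^2 a) = trace(a^-2 b^2 a)*trace(b) - trace(a^-2 b^2 a b)  (eliminate b^-1) = -x^2*y^2*z + x^3*y + x*y^3 + x*y*z^2 - 3*x*y - z
trace(b^-1 a^-2 b^2 a^-1) = trace(b^-1 a^-2 b^2)*trace(a) - trace(b^-1 a^-2 b^2 a)  (eliminate a^-1) = x^2*y^2*z - x*y^3 - x*y*z^2 - x^2*z + 2*x*y + z
trace(b^2 a^-1 b^-3 a^-2) = trace(b^-1 a^-2 b^2 a^-1 b^-1)*trace(b) - trace(b^-1 a^-2 b^2 a^-1)  (eliminate b^-1) = x^2*y^4*z - x^3*y^3 - x*y^5 - x*y^3*z^2 - x^2*y^2*z + x^3*y + 5*x*y^3 + x*y*z^2 + x^2*z - 5*x*y - z
trace(b^2 a^-1 b^-3 a^-1) = trace(b^-2 a^-1 b^2 a^-1)*trace(b) - trace(b^-2 a^-1 b^2 a^-1 b)  (eliminate b^-1) = x*y^4*z - x^2*y^3 - y^5 - y^3*z^2 - x*y^2*z + x^2*y + 5*y^3 + y*z^2 + x*z - 5*y
so trace(a^-3 b^2 a^-1 b^-3) = trace(b^2 a^-1 b^-3 a^-2)*trace(a) - trace(b^2 a^-1 b^-3 a^-1)  (eliminate a^-1) = x^3*y^4*z - x^4*y^3 - x^2*y^5 - x^2*y^3*z^2 - x^3*y^2*z - x*y^4*z + x^4*y + 6*x^2*y^3 + x^2*y*z^2 + y^5 + y^3*z^2 + x^3*z + x*y^2*z - 6*x^2*y - 5*y^3 - y*z^2 - 2*x*z + 5*y
trace(a^-3 b^2 a^-1 b^-2) = trace(a^-2 b^2 a^-1 b^-2)*trace(a) - trace(a^-2 b^2 a^-1 b^-2 a)  (eliminate a^-1) = x^3*y^3*z - x^4*y^2 - x^2*y^4 - x^2*y^2*z^2 - x*y^3*z + x^4 + 5*x^2*y^2 + y^4 + y^2*z^2 - 4*x^2 - 4*y^2 + 2
trace(b^-3 a^-3 b^2 a^-1 b^-1) = trace(a^-3 b^2 a^-1 b^-3)*trace(b) - trace(a^-3 b^2 a^-1 b^-2)  (eliminate b^-1) = x^3*y^5*z - x^4*y^4 - x^2*y^6 - x^2*y^4*z^2 - 2*x^3*y^3*z - x*y^5*z + 2*x^4*y^2 + 7*x^2*y^4 + 2*x^2*y^2*z^2 + y^6 + y^4*z^2 + x^3*y*z + 2*x*y^3*z - x^4 - 11*x^2*y^2 - 6*y^4 - 2*y^2*z^2 - 2*x*y*z + 4*x^2 + 9*y^2 - 2
reduce: trace(a^-1 b^2 a^-1 b^-5 a^-2) = trace(b^-3 a^-3 b^2 a^-1 b^-1)*trace(b) - trace(b^-3 a^-3 b^2 a^-1)  (eliminate b^-1) = x^3*y^6*z - x^4*y^5 - x^2*y^7 - x^2*y^5*z^2 - 3*x^3*y^4*z - x*y^6*z + 3*x^4*y^3 + 8*x^2*y^5 + 3*x^2*y^3*z^2 + y^7 + y^5*z^2 + 2*x^3*y^2*z + 3*x*y^4*z - 2*x^4*y - 17*x^2*y^3 - x^2*y*z^2 - 7*y^5 - 3*y^3*z^2 - x^3*z - 3*x*y^2*z + 10*x^2*y + 14*y^3 + y*z^2 + 2*x*z - 7*y
so trace(b^-1 a^-2 b^2 a^-1 b^-3) = trace(b^-2 a^-2 b^2 a^-1 b^-1)*trace(b) - trace(b^-2 a^-2 b^2 a^-1)  (eliminate b^-1) = x^2*y^5*z - x^3*y^4 - x*y^6 - x*y^4*z^2 - 2*x^2*y^3*z + 2*x^3*y^2 + 6*x*y^4 + 2*x*y^2*z^2 + x^2*y*z - x^3 - 9*x*y^2 - y*z + 3*x
so trace(a^-1 b^2 a^-1 b^-5 a^-1) = trace(b^-1 a^-2 b^2 a^-1 b^-3)*trace(b) - trace(b^-1 a^-2 b^2 a^-1 b^-2)  (eliminate b^-1) = x^2*y^6*z - x^3*y^5 - x*y^7 - x*y^5*z^2 - 3*x^2*y^4*z + 3*x^3*y^3 + 7*x*y^5 + 3*x*y^3*z^2 + 2*x^2*y^2*z - 2*x^3*y - 14*x*y^3 - x*y*z^2 - x^2*z - y^2*z + 8*x*y + z
reduce: trace(a^-4 b^2 a^-1 b^-5) = trace(a^-1 b^2 a^-1 b^-5 a^-2)*trace(a) - trace(a^-1 b^2 a^-1 b^-5 a^-1)  (eliminate a^-1) = x^4*y^6*z - x^5*y^5 - x^3*y^7 - x^3*y^5*z^2 - 3*x^4*y^4*z - 2*x^2*y^6*z + 3*x^5*y^3 + 9*x^3*y^5 + 3*x^3*y^3*z^2 + 2*x*y^7 + 2*x*y^5*z^2 + 2*x^4*y^2*z + 6*x^2*y^4*z - 2*x^5*y - 20*x^3*y^3 - x^3*y*z^2 - 14*x*y^5 - 6*x*y^3*z^2 - x^4*z - 5*x^2*y^2*z + 12*x^3*y + 28*x*y^3 + 2*x*y*z^2 + 3*x^2*z + y^2*z - 15*x*y - z

x^4*y^6*z - x^5*y^5 - x^3*y^7 - x^3*y^5*z^2 - 3*x^4*y^4*z - 2*x^2*y^6*z + 3*x^5*y^3 + 9*x^3*y^5 + 3*x^3*y^3*z^2 + 2*x*y^7 + 2*x*y^5*z^2 + 2*x^4*y^2*z + 6*x^2*y^4*z - 2*x^5*y - 20*x^3*y^3 - x^3*y*z^2 - 14*x*y^5 - 6*x*y^3*z^2 - x^4*z - 5*x^2*y^2*z + 12*x^3*y + 28*x*y^3 + 2*x*y*z^2 + 3*x^2*z + y^2*z - 15*x*y - z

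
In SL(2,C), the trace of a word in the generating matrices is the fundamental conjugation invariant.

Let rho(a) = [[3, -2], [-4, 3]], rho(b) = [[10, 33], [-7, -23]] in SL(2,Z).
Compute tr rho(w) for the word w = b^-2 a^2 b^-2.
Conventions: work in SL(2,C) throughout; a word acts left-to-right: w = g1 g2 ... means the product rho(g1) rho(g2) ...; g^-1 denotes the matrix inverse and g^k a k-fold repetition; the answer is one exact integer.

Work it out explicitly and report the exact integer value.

rho(b^-1) = [[-23, -33], [7, 10]]
... * rho(b^-1) = [[-23, -33], [7, 10]]  ->  [[298, 429], [-91, -131]]
... * rho(a) = [[3, -2], [-4, 3]]  ->  [[-822, 691], [251, -211]]
... * rho(a) = [[3, -2], [-4, 3]]  ->  [[-5230, 3717], [1597, -1135]]
... * rho(b^-1) = [[-23, -33], [7, 10]]  ->  [[146309, 209760], [-44676, -64051]]
... * rho(b^-1) = [[-23, -33], [7, 10]]  ->  [[-1896787, -2730597], [579191, 833798]]
tr = -1896787 + 833798 = -1062989

-1062989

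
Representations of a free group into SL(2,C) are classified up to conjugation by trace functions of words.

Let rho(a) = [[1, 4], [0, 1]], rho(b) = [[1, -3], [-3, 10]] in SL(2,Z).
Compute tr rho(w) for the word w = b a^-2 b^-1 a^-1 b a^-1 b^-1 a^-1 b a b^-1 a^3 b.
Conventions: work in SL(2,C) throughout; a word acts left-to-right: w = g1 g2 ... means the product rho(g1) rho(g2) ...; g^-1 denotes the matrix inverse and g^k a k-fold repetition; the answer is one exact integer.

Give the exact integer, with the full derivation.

-194317177

rho(b) = [[1, -3], [-3, 10]]
... * rho(a^-1) = [[1, -4], [0, 1]]  ->  [[1, -7], [-3, 22]]
... * rho(a^-1) = [[1, -4], [0, 1]]  ->  [[1, -11], [-3, 34]]
... * rho(b^-1) = [[10, 3], [3, 1]]  ->  [[-23, -8], [72, 25]]
... * rho(a^-1) = [[1, -4], [0, 1]]  ->  [[-23, 84], [72, -263]]
... * rho(b) = [[1, -3], [-3, 10]]  ->  [[-275, 909], [861, -2846]]
... * rho(a^-1) = [[1, -4], [0, 1]]  ->  [[-275, 2009], [861, -6290]]
... * rho(b^-1) = [[10, 3], [3, 1]]  ->  [[3277, 1184], [-10260, -3707]]
... * rho(a^-1) = [[1, -4], [0, 1]]  ->  [[3277, -11924], [-10260, 37333]]
... * rho(b) = [[1, -3], [-3, 10]]  ->  [[39049, -129071], [-122259, 404110]]
... * rho(a) = [[1, 4], [0, 1]]  ->  [[39049, 27125], [-122259, -84926]]
... * rho(b^-1) = [[10, 3], [3, 1]]  ->  [[471865, 144272], [-1477368, -451703]]
... * rho(a) = [[1, 4], [0, 1]]  ->  [[471865, 2031732], [-1477368, -6361175]]
... * rho(a) = [[1, 4], [0, 1]]  ->  [[471865, 3919192], [-1477368, -12270647]]
... * rho(a) = [[1, 4], [0, 1]]  ->  [[471865, 5806652], [-1477368, -18180119]]
... * rho(b) = [[1, -3], [-3, 10]]  ->  [[-16948091, 56650925], [53062989, -177369086]]
tr = -16948091 + -177369086 = -194317177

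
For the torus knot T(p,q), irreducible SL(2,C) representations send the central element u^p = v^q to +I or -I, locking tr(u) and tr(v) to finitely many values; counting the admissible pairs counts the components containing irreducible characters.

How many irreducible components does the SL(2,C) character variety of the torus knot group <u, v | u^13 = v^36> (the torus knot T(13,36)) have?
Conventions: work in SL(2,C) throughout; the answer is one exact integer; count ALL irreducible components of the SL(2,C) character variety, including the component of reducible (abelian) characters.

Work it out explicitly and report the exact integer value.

In the torus knot group T(13,36), u^13 = v^36 is central, so an irreducible representation sends it to +I or -I (Schur).
On an irreducible component, tr(u) is locked at 2*cos(pi*alpha/13) for some alpha in 1..12, and tr(v) at 2*cos(pi*beta/36) for some beta in 1..35.
u^13 = (-1)^alpha I and v^36 = (-1)^beta I must agree, so alpha and beta have equal parity.
Enumerate parity-matched pairs: 6*18 odd-odd plus 6*17 even-even gives 210.
Total: 210 irreducible-character components + 1 reducible (abelian) component = 211.

211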